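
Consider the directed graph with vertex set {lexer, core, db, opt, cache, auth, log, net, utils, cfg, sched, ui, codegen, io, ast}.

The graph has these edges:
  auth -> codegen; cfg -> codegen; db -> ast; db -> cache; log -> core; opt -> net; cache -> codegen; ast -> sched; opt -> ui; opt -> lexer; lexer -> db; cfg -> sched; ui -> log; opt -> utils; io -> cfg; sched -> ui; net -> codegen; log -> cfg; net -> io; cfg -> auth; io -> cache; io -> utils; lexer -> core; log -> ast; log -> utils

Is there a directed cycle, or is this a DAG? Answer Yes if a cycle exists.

DFS with white/gray/black marking, starting from io:
io gray
  utils gray
  utils black
  cfg gray
    sched gray
      ui gray
        log gray
          ast gray
            ast→sched: sched is gray → back edge
Back edge found, so a cycle exists: sched → ui → log → ast → sched.

Yes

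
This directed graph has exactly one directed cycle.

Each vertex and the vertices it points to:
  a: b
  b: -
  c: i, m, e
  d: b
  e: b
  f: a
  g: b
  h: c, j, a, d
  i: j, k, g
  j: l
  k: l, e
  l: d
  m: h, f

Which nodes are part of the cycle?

c, h, m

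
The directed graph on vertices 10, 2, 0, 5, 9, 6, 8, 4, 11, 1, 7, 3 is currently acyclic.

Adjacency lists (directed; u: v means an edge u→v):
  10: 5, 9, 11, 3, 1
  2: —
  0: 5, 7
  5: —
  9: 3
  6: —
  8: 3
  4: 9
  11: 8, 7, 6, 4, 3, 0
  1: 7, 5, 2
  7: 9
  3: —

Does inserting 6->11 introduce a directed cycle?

Yes

Adding 6→11 creates a cycle iff 11 can already reach 6.
Path from 11: 11 → 6.
So 11 → … → 6 → 11 is a cycle.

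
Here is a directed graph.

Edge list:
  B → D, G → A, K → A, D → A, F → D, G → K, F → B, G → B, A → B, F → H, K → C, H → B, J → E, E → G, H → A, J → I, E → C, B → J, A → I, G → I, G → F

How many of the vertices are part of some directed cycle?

9

A vertex is on a directed cycle iff it belongs to a strongly connected component of size ≥ 2 (or has a self-loop).
The vertices on cycles are {A, B, D, E, F, G, H, J, K} — 9 in total.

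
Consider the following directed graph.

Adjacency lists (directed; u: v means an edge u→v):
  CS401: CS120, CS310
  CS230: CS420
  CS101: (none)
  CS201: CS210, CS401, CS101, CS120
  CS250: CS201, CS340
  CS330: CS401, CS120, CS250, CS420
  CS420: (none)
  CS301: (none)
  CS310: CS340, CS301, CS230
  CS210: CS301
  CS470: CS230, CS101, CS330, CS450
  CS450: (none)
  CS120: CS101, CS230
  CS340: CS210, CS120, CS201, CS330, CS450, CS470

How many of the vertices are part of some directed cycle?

A vertex is on a directed cycle iff it belongs to a strongly connected component of size ≥ 2 (or has a self-loop).
The vertices on cycles are {CS201, CS250, CS310, CS330, CS340, CS401, CS470} — 7 in total.

7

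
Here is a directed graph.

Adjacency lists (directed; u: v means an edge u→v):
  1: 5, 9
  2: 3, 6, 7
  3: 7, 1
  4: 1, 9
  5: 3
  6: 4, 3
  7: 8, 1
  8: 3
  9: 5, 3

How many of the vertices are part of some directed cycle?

6

A vertex is on a directed cycle iff it belongs to a strongly connected component of size ≥ 2 (or has a self-loop).
The vertices on cycles are {1, 3, 5, 7, 8, 9} — 6 in total.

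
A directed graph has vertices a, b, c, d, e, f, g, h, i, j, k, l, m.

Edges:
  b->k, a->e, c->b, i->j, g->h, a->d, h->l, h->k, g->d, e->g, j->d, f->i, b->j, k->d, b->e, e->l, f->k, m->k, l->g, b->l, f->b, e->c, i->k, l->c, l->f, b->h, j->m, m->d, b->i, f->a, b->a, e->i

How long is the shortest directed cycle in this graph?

For each vertex v, BFS finds the shortest path from v back to v.
The shortest such closed walk is b → l → f → b, length 3.

3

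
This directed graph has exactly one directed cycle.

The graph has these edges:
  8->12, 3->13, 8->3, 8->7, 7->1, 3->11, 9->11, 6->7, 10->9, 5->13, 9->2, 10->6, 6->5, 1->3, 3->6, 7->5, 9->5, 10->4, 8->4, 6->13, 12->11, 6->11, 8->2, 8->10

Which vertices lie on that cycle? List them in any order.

DFS with gray/black marking from 7:
7 gray
  5 gray
    13 gray
    13 black
  5 black
  1 gray
    3 gray
      11 gray
      11 black
      3→13: 13 black — skip
      6 gray
        6→11: 11 black — skip
        6→13: 13 black — skip
        6→5: 5 black — skip
        6→7: 7 is gray → back edge
Back edge closes the cycle 7 → 1 → 3 → 6 → 7; its vertices are {1, 3, 6, 7}.

1, 3, 6, 7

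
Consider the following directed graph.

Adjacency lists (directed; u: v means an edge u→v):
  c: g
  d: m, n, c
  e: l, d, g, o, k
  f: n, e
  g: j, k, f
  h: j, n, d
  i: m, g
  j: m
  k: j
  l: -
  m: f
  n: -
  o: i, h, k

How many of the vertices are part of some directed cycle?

A vertex is on a directed cycle iff it belongs to a strongly connected component of size ≥ 2 (or has a self-loop).
The vertices on cycles are {c, d, e, f, g, h, i, j, k, m, o} — 11 in total.

11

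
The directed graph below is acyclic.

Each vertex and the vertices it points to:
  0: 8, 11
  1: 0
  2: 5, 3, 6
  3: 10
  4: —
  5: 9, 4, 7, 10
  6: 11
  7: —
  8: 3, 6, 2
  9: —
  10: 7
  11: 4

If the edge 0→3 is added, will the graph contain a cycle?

Adding 0→3 creates a cycle iff 3 can already reach 0.
Explore from 3: no path reaches 0. The graph stays acyclic.

No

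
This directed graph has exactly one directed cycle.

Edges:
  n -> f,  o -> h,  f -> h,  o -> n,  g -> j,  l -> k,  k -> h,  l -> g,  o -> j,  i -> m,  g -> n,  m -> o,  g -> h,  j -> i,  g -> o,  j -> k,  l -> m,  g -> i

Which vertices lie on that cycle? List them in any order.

i, j, m, o

DFS with gray/black marking from i:
i gray
  m gray
    o gray
      h gray
      h black
      j gray
        k gray
          k→h: h black — skip
        k black
        j→i: i is gray → back edge
Back edge closes the cycle i → m → o → j → i; its vertices are {i, j, m, o}.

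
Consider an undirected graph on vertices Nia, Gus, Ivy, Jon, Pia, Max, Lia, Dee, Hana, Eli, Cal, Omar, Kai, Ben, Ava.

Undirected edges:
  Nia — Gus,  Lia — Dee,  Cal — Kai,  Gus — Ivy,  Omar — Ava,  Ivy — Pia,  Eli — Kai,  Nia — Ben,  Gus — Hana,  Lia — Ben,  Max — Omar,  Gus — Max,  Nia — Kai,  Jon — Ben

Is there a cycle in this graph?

No

DFS, tracking each vertex's parent; an edge to a visited non-parent vertex closes a cycle.
Start from Nia:
visit Nia (parent –)
  visit Gus (parent Nia)
    visit Hana (parent Gus)
      Hana–Gus: parent, skip
    Gus–Nia: parent, skip
    visit Ivy (parent Gus)
      Ivy–Gus: parent, skip
      visit Pia (parent Ivy)
        Pia–Ivy: parent, skip
    visit Max (parent Gus)
      Max–Gus: parent, skip
      visit Omar (parent Max)
        visit Ava (parent Omar)
          Ava–Omar: parent, skip
        Omar–Max: parent, skip
  visit Ben (parent Nia)
    visit Jon (parent Ben)
      Jon–Ben: parent, skip
    Ben–Nia: parent, skip
    visit Lia (parent Ben)
      Lia–Ben: parent, skip
      visit Dee (parent Lia)
        Dee–Lia: parent, skip
  visit Kai (parent Nia)
    Kai–Nia: parent, skip
    visit Cal (parent Kai)
      Cal–Kai: parent, skip
    visit Eli (parent Kai)
      Eli–Kai: parent, skip
No non-parent visited neighbor found — the graph is a forest.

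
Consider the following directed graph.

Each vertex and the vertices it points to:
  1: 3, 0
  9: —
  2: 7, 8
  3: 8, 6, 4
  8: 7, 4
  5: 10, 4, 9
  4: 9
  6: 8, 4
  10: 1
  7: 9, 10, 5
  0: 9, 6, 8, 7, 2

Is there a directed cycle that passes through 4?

No

4 lies on a cycle iff there is a path from 4 back to itself.
Exploring from 4, it never reaches itself; equivalently, its strongly connected component is a singleton.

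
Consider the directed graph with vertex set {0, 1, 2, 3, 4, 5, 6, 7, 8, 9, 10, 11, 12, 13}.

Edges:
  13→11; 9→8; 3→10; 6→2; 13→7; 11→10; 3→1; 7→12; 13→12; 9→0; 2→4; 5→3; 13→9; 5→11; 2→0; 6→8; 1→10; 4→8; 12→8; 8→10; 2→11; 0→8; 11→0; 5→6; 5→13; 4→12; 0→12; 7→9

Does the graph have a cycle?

DFS with white/gray/black marking, starting from 3:
3 gray
  1 gray
    10 gray
    10 black
  1 black
  3→10: 10 black — skip
3 black
0 gray
  12 gray
    8 gray
      8→10: 10 black — skip
    8 black
  12 black
  0→8: 8 black — skip
0 black
2 gray
  4 gray
    4→12: 12 black — skip
    4→8: 8 black — skip
  4 black
  2→0: 0 black — skip
  11 gray
    11→0: 0 black — skip
    11→10: 10 black — skip
  11 black
2 black
5 gray
  5→3: 3 black — skip
  6 gray
    6→8: 8 black — skip
    6→2: 2 black — skip
  6 black
  13 gray
    13→12: 12 black — skip
    7 gray
      9 gray
        9→0: 0 black — skip
        9→8: 8 black — skip
      9 black
      7→12: 12 black — skip
    7 black
    13→11: 11 black — skip
    13→9: 9 black — skip
  13 black
  5→11: 11 black — skip
5 black
Every edge goes to a white or black vertex — no back edge, so the graph is acyclic.

No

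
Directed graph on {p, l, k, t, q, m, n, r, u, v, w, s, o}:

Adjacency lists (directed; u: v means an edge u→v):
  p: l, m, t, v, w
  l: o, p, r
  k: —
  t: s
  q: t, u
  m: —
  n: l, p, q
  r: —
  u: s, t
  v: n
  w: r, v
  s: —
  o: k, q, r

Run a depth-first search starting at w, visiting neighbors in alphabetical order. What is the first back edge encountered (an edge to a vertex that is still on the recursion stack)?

DFS from w (visiting neighbors in alphabetical order); mark gray on enter, black on exit:
w gray
  r gray
  r black
  v gray
    n gray
      l gray
        o gray
          k gray
          k black
          q gray
            t gray
              s gray
              s black
            t black
            u gray
              u→s: s black — skip
              u→t: t black — skip
            u black
          q black
          o→r: r black — skip
        o black
        p gray
          p→l: l is gray → back edge
First back edge: p → l.

p->l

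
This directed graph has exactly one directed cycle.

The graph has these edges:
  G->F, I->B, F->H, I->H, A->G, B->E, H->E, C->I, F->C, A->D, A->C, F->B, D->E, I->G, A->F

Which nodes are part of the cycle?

C, F, G, I

DFS with gray/black marking from C:
C gray
  I gray
    B gray
      E gray
      E black
    B black
    H gray
      H→E: E black — skip
    H black
    G gray
      F gray
        F→B: B black — skip
        F→C: C is gray → back edge
Back edge closes the cycle C → I → G → F → C; its vertices are {C, F, G, I}.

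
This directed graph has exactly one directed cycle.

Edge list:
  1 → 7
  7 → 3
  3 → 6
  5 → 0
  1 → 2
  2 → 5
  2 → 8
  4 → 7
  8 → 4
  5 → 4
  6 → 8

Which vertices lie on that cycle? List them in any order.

DFS with gray/black marking from 7:
7 gray
  3 gray
    6 gray
      8 gray
        4 gray
          4→7: 7 is gray → back edge
Back edge closes the cycle 7 → 3 → 6 → 8 → 4 → 7; its vertices are {3, 4, 6, 7, 8}.

3, 4, 6, 7, 8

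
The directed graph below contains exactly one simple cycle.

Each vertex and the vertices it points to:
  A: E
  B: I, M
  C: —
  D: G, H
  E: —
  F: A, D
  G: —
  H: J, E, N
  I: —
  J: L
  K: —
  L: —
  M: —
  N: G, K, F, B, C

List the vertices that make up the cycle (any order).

DFS with gray/black marking from H:
H gray
  J gray
    L gray
    L black
  J black
  E gray
  E black
  N gray
    G gray
    G black
    K gray
    K black
    F gray
      A gray
        A→E: E black — skip
      A black
      D gray
        D→G: G black — skip
        D→H: H is gray → back edge
Back edge closes the cycle H → N → F → D → H; its vertices are {D, F, H, N}.

D, F, H, N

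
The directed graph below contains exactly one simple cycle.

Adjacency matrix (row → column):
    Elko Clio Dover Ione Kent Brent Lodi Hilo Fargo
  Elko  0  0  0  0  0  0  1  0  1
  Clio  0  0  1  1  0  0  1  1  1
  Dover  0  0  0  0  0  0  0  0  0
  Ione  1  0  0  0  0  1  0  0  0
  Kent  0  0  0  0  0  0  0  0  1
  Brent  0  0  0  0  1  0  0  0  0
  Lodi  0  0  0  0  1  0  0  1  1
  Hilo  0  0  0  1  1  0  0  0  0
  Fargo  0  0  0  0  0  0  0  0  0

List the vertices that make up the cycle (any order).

DFS with gray/black marking from Ione:
Ione gray
  Elko gray
    Fargo gray
    Fargo black
    Lodi gray
      Kent gray
        Kent→Fargo: Fargo black — skip
      Kent black
      Hilo gray
        Hilo→Ione: Ione is gray → back edge
Back edge closes the cycle Ione → Elko → Lodi → Hilo → Ione; its vertices are {Elko, Hilo, Ione, Lodi}.

Elko, Hilo, Ione, Lodi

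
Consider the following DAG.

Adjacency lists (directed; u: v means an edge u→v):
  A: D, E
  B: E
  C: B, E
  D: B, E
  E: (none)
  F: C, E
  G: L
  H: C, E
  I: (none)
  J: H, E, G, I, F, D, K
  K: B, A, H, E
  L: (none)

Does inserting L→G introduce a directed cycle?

Yes

Adding L→G creates a cycle iff G can already reach L.
Path from G: G → L.
So G → … → L → G is a cycle.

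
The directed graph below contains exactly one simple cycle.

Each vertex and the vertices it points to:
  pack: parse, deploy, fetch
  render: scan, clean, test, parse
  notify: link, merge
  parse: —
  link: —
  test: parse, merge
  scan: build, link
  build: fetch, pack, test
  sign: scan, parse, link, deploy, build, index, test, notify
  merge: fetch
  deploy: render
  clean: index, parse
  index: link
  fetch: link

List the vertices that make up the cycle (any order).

DFS with gray/black marking from deploy:
deploy gray
  render gray
    scan gray
      build gray
        fetch gray
          link gray
          link black
        fetch black
        pack gray
          parse gray
          parse black
          pack→deploy: deploy is gray → back edge
Back edge closes the cycle deploy → render → scan → build → pack → deploy; its vertices are {pack, scan, build, deploy, render}.

pack, scan, build, deploy, render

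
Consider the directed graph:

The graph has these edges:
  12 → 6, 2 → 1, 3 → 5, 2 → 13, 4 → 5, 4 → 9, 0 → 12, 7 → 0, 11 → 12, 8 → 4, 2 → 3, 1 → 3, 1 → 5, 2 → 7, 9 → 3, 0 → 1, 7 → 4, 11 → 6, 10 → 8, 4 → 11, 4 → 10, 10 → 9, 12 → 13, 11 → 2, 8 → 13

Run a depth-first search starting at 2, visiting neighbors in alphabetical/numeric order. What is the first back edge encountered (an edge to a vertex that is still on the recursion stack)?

8->4

DFS from 2 (visiting neighbors in alphabetical/numeric order); mark gray on enter, black on exit:
2 gray
  1 gray
    3 gray
      5 gray
      5 black
    3 black
    1→5: 5 black — skip
  1 black
  2→3: 3 black — skip
  7 gray
    0 gray
      0→1: 1 black — skip
      12 gray
        6 gray
        6 black
        13 gray
        13 black
      12 black
    0 black
    4 gray
      4→5: 5 black — skip
      9 gray
        9→3: 3 black — skip
      9 black
      10 gray
        8 gray
          8→4: 4 is gray → back edge
First back edge: 8 → 4.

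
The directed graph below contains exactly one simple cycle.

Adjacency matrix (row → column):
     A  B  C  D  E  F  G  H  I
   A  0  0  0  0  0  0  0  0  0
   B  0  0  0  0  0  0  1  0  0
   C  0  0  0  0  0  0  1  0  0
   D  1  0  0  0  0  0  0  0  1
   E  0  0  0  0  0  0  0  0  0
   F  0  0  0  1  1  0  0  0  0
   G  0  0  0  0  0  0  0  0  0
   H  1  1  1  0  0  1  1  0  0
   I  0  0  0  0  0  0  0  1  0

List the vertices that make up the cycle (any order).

D, F, H, I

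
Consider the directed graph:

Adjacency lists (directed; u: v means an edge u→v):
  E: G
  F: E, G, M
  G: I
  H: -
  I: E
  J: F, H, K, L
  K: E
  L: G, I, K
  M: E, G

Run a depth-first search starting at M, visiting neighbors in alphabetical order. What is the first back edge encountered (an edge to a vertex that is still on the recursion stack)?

DFS from M (visiting neighbors in alphabetical order); mark gray on enter, black on exit:
M gray
  E gray
    G gray
      I gray
        I→E: E is gray → back edge
First back edge: I → E.

I->E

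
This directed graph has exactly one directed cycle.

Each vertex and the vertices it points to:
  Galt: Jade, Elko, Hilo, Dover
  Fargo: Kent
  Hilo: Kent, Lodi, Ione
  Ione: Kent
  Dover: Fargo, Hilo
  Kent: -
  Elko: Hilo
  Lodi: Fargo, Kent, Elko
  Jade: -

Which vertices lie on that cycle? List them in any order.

Elko, Hilo, Lodi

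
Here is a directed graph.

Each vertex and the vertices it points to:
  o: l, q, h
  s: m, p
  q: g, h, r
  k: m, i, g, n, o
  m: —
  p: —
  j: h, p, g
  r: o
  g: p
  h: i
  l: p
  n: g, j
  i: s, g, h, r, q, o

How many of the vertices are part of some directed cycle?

A vertex is on a directed cycle iff it belongs to a strongly connected component of size ≥ 2 (or has a self-loop).
The vertices on cycles are {h, i, o, q, r} — 5 in total.

5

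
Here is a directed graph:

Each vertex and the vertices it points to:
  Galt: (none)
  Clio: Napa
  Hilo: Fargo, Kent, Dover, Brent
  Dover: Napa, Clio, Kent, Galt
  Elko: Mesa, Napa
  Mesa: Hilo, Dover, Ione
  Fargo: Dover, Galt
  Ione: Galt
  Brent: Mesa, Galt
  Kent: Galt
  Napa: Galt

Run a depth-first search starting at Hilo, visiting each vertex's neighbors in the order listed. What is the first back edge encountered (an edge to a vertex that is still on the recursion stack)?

DFS from Hilo (visiting each vertex's neighbors in the order listed); mark gray on enter, black on exit:
Hilo gray
  Fargo gray
    Dover gray
      Napa gray
        Galt gray
        Galt black
      Napa black
      Clio gray
        Clio→Napa: Napa black — skip
      Clio black
      Kent gray
        Kent→Galt: Galt black — skip
      Kent black
      Dover→Galt: Galt black — skip
    Dover black
    Fargo→Galt: Galt black — skip
  Fargo black
  Hilo→Kent: Kent black — skip
  Hilo→Dover: Dover black — skip
  Brent gray
    Mesa gray
      Mesa→Hilo: Hilo is gray → back edge
First back edge: Mesa → Hilo.

Mesa→Hilo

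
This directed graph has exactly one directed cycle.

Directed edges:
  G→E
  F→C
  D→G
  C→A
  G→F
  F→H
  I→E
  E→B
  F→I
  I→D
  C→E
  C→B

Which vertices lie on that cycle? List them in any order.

DFS with gray/black marking from D:
D gray
  G gray
    F gray
      H gray
      H black
      I gray
        E gray
          B gray
          B black
        E black
        I→D: D is gray → back edge
Back edge closes the cycle D → G → F → I → D; its vertices are {D, F, G, I}.

D, F, G, I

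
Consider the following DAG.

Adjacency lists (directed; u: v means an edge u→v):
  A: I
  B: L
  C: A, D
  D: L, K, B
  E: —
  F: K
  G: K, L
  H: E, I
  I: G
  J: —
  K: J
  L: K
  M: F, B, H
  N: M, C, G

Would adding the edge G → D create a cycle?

No

Adding G→D creates a cycle iff D can already reach G.
Explore from D: no path reaches G. The graph stays acyclic.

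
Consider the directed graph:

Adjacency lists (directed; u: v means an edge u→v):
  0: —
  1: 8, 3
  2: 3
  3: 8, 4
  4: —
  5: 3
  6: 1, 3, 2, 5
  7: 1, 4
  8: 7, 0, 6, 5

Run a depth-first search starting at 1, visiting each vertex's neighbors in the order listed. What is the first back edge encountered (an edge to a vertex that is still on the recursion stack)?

7→1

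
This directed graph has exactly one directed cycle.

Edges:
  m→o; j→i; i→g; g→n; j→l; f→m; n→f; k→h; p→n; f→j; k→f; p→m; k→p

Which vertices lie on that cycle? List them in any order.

f, g, i, j, n

DFS with gray/black marking from f:
f gray
  m gray
    o gray
    o black
  m black
  j gray
    l gray
    l black
    i gray
      g gray
        n gray
          n→f: f is gray → back edge
Back edge closes the cycle f → j → i → g → n → f; its vertices are {f, g, i, j, n}.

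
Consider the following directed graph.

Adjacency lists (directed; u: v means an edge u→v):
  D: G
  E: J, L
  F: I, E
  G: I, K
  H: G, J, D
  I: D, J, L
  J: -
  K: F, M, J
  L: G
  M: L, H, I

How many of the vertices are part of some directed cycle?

A vertex is on a directed cycle iff it belongs to a strongly connected component of size ≥ 2 (or has a self-loop).
The vertices on cycles are {D, E, F, G, H, I, K, L, M} — 9 in total.

9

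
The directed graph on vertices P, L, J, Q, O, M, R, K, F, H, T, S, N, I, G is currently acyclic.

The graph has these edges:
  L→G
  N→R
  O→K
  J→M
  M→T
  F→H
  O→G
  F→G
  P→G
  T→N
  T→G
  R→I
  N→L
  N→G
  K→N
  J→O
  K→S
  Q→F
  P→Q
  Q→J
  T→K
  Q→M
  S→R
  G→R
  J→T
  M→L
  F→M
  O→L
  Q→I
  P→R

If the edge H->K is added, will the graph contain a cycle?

Adding H→K creates a cycle iff K can already reach H.
Explore from K: no path reaches H. The graph stays acyclic.

No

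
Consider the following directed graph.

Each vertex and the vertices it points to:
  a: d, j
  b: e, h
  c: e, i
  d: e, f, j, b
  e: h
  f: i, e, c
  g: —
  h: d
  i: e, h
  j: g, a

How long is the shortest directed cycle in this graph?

For each vertex v, BFS finds the shortest path from v back to v.
The shortest such closed walk is j → a → j, length 2.

2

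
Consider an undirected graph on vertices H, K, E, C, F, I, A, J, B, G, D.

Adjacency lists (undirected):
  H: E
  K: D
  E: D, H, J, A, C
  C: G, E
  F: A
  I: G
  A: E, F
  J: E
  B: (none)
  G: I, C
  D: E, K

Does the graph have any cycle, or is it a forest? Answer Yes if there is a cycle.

No

DFS, tracking each vertex's parent; an edge to a visited non-parent vertex closes a cycle.
Start from F:
visit F (parent –)
  visit A (parent F)
    visit E (parent A)
      visit D (parent E)
        D–E: parent, skip
        visit K (parent D)
          K–D: parent, skip
      visit H (parent E)
        H–E: parent, skip
      visit J (parent E)
        J–E: parent, skip
      E–A: parent, skip
      visit C (parent E)
        visit G (parent C)
          visit I (parent G)
            I–G: parent, skip
          G–C: parent, skip
        C–E: parent, skip
    A–F: parent, skip
visit B (parent –)
No non-parent visited neighbor found — the graph is a forest.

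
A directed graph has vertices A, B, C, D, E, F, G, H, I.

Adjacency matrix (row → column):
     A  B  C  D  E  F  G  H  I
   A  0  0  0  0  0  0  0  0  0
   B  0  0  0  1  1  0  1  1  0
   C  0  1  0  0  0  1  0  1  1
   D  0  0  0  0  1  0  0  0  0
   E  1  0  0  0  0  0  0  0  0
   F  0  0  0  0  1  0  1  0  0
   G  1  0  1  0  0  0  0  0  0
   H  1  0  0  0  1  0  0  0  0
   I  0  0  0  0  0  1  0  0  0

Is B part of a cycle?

B is on a cycle iff B can reach itself via ≥1 edge.
B → G → C → B — yes.

Yes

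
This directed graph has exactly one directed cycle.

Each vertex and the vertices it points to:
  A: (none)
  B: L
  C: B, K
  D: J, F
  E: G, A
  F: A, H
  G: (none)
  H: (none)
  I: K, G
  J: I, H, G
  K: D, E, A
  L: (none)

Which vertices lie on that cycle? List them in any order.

D, I, J, K

DFS with gray/black marking from K:
K gray
  D gray
    J gray
      I gray
        I→K: K is gray → back edge
Back edge closes the cycle K → D → J → I → K; its vertices are {D, I, J, K}.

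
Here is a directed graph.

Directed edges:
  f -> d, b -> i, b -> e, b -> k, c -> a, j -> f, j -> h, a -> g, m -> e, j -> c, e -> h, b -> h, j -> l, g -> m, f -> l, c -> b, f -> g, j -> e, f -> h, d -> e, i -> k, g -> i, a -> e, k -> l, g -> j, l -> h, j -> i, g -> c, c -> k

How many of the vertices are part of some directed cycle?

5

A vertex is on a directed cycle iff it belongs to a strongly connected component of size ≥ 2 (or has a self-loop).
The vertices on cycles are {a, c, f, g, j} — 5 in total.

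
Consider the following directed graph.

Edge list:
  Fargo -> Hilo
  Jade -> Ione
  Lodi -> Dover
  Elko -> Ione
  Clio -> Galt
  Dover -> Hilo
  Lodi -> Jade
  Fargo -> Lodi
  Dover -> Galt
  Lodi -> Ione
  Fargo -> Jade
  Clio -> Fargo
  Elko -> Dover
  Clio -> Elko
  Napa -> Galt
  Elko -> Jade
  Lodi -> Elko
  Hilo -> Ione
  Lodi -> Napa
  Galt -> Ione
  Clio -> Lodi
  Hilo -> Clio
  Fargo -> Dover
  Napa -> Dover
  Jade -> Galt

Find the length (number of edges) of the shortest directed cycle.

3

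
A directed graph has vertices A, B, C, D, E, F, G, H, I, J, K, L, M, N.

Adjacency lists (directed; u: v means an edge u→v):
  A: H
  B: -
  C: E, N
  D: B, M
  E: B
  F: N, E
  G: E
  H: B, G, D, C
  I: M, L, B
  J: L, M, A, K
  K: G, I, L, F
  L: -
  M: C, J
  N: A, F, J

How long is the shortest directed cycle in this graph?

2

For each vertex v, BFS finds the shortest path from v back to v.
The shortest such closed walk is N → F → N, length 2.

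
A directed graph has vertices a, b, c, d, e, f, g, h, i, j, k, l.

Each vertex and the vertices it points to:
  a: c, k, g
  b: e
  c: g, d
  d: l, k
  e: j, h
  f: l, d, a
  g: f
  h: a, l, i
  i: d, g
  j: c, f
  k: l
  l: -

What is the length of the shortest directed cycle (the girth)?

For each vertex v, BFS finds the shortest path from v back to v.
The shortest such closed walk is a → g → f → a, length 3.

3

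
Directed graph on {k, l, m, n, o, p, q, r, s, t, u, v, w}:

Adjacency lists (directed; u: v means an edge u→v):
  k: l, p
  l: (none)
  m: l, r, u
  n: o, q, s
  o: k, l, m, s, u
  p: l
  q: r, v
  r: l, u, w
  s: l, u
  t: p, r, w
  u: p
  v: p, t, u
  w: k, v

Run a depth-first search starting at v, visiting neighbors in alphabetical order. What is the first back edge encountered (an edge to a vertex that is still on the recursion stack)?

w->v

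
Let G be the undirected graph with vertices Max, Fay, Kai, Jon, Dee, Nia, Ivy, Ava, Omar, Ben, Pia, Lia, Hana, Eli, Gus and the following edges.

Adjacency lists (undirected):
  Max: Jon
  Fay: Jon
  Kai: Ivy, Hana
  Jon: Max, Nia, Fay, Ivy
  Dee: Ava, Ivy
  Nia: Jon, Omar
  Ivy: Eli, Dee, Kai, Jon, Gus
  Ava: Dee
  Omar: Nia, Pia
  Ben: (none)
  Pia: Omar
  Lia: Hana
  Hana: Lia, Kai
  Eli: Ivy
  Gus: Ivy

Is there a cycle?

DFS, tracking each vertex's parent; an edge to a visited non-parent vertex closes a cycle.
Start from Ava:
visit Ava (parent –)
  visit Dee (parent Ava)
    Dee–Ava: parent, skip
    visit Ivy (parent Dee)
      visit Eli (parent Ivy)
        Eli–Ivy: parent, skip
      Ivy–Dee: parent, skip
      visit Kai (parent Ivy)
        Kai–Ivy: parent, skip
        visit Hana (parent Kai)
          visit Lia (parent Hana)
            Lia–Hana: parent, skip
          Hana–Kai: parent, skip
      visit Jon (parent Ivy)
        visit Max (parent Jon)
          Max–Jon: parent, skip
        visit Nia (parent Jon)
          Nia–Jon: parent, skip
          visit Omar (parent Nia)
            Omar–Nia: parent, skip
            visit Pia (parent Omar)
              Pia–Omar: parent, skip
        visit Fay (parent Jon)
          Fay–Jon: parent, skip
        Jon–Ivy: parent, skip
      visit Gus (parent Ivy)
        Gus–Ivy: parent, skip
visit Ben (parent –)
No non-parent visited neighbor found — the graph is a forest.

No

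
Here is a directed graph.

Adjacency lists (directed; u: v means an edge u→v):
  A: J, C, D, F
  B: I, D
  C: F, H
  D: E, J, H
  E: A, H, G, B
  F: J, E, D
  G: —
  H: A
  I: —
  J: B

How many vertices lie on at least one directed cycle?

A vertex is on a directed cycle iff it belongs to a strongly connected component of size ≥ 2 (or has a self-loop).
The vertices on cycles are {A, B, C, D, E, F, H, J} — 8 in total.

8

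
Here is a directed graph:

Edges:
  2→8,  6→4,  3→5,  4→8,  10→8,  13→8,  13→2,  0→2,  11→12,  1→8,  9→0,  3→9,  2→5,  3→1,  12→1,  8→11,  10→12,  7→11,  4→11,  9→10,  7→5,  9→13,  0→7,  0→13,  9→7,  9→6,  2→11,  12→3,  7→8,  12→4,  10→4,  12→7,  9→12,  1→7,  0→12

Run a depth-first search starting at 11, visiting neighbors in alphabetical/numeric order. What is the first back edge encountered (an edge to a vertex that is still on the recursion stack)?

8->11

DFS from 11 (visiting neighbors in alphabetical/numeric order); mark gray on enter, black on exit:
11 gray
  12 gray
    1 gray
      7 gray
        5 gray
        5 black
        8 gray
          8→11: 11 is gray → back edge
First back edge: 8 → 11.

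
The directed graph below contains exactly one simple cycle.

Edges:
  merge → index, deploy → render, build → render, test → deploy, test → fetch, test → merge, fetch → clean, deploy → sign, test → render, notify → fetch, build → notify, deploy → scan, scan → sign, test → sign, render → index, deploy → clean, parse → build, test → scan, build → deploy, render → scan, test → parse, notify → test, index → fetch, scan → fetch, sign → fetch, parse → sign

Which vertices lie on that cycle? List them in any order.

test, build, parse, notify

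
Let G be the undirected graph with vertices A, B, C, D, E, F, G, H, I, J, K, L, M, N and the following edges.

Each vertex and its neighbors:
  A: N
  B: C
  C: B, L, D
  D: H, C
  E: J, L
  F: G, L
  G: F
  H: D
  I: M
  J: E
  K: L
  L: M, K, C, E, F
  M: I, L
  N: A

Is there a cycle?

DFS, tracking each vertex's parent; an edge to a visited non-parent vertex closes a cycle.
Start from C:
visit C (parent –)
  visit B (parent C)
    B–C: parent, skip
  visit L (parent C)
    visit M (parent L)
      visit I (parent M)
        I–M: parent, skip
      M–L: parent, skip
    visit K (parent L)
      K–L: parent, skip
    L–C: parent, skip
    visit E (parent L)
      visit J (parent E)
        J–E: parent, skip
      E–L: parent, skip
    visit F (parent L)
      visit G (parent F)
        G–F: parent, skip
      F–L: parent, skip
  visit D (parent C)
    visit H (parent D)
      H–D: parent, skip
    D–C: parent, skip
visit A (parent –)
  visit N (parent A)
    N–A: parent, skip
No non-parent visited neighbor found — the graph is a forest.

No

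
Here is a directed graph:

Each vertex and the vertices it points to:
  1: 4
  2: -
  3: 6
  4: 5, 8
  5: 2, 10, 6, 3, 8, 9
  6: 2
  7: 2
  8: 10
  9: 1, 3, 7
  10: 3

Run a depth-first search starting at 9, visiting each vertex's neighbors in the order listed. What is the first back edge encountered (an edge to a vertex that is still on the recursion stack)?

5->9

DFS from 9 (visiting each vertex's neighbors in the order listed); mark gray on enter, black on exit:
9 gray
  1 gray
    4 gray
      5 gray
        2 gray
        2 black
        10 gray
          3 gray
            6 gray
              6→2: 2 black — skip
            6 black
          3 black
        10 black
        5→6: 6 black — skip
        5→3: 3 black — skip
        8 gray
          8→10: 10 black — skip
        8 black
        5→9: 9 is gray → back edge
First back edge: 5 → 9.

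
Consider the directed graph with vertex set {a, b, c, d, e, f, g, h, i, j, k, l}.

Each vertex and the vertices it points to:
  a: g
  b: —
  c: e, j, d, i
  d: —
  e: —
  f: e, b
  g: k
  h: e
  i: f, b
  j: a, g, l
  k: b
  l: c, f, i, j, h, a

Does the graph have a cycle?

Yes

DFS with white/gray/black marking, starting from a:
a gray
  g gray
    k gray
      b gray
      b black
    k black
  g black
a black
c gray
  e gray
  e black
  j gray
    j→a: a black — skip
    j→g: g black — skip
    l gray
      l→c: c is gray → back edge
Back edge found, so a cycle exists: c → j → l → c.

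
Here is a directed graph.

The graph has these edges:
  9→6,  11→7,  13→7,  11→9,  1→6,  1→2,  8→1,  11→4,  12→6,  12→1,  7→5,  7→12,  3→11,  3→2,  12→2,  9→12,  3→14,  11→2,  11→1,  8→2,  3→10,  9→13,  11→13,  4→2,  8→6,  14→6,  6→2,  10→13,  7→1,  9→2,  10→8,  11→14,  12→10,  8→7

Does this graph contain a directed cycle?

DFS with white/gray/black marking, starting from 9:
9 gray
  6 gray
    2 gray
    2 black
  6 black
  12 gray
    12→6: 6 black — skip
    12→2: 2 black — skip
    1 gray
      1→6: 6 black — skip
      1→2: 2 black — skip
    1 black
    10 gray
      8 gray
        7 gray
          7→1: 1 black — skip
          5 gray
          5 black
          7→12: 12 is gray → back edge
Back edge found, so a cycle exists: 12 → 10 → 8 → 7 → 12.

Yes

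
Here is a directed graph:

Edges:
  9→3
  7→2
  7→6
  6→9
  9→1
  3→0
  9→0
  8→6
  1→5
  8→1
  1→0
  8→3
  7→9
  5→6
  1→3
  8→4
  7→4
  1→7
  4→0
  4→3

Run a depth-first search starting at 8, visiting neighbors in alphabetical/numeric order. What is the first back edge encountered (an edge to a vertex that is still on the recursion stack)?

9->1

DFS from 8 (visiting neighbors in alphabetical/numeric order); mark gray on enter, black on exit:
8 gray
  1 gray
    0 gray
    0 black
    3 gray
      3→0: 0 black — skip
    3 black
    5 gray
      6 gray
        9 gray
          9→0: 0 black — skip
          9→1: 1 is gray → back edge
First back edge: 9 → 1.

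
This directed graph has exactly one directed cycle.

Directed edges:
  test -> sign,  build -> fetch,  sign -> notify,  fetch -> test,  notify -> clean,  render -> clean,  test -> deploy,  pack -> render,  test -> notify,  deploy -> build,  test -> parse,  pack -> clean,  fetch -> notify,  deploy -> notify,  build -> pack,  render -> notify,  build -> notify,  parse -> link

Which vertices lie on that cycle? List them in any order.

test, build, fetch, deploy

DFS with gray/black marking from test:
test gray
  sign gray
    notify gray
      clean gray
      clean black
    notify black
  sign black
  deploy gray
    build gray
      build→notify: notify black — skip
      fetch gray
        fetch→test: test is gray → back edge
Back edge closes the cycle test → deploy → build → fetch → test; its vertices are {test, build, fetch, deploy}.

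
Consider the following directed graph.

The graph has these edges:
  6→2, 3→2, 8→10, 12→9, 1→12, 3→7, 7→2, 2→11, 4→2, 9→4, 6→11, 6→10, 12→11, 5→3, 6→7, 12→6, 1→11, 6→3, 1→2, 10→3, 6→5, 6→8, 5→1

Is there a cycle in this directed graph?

Yes

DFS with white/gray/black marking, starting from 8:
8 gray
  10 gray
    3 gray
      2 gray
        11 gray
        11 black
      2 black
      7 gray
        7→2: 2 black — skip
      7 black
    3 black
  10 black
8 black
1 gray
  1→11: 11 black — skip
  1→2: 2 black — skip
  12 gray
    12→11: 11 black — skip
    9 gray
      4 gray
        4→2: 2 black — skip
      4 black
    9 black
    6 gray
      6→7: 7 black — skip
      5 gray
        5→1: 1 is gray → back edge
Back edge found, so a cycle exists: 1 → 12 → 6 → 5 → 1.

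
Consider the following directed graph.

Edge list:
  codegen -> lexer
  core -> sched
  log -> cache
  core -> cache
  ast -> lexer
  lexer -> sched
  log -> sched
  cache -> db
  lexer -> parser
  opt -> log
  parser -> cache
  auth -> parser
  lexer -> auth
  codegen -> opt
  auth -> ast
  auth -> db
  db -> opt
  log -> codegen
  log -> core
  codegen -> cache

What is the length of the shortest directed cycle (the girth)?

3

For each vertex v, BFS finds the shortest path from v back to v.
The shortest such closed walk is codegen → opt → log → codegen, length 3.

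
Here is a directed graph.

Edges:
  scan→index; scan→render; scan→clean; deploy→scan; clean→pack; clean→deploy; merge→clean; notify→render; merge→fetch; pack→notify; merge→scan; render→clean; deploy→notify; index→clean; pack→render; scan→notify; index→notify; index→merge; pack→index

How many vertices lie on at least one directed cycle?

A vertex is on a directed cycle iff it belongs to a strongly connected component of size ≥ 2 (or has a self-loop).
The vertices on cycles are {pack, scan, clean, index, merge, deploy, notify, render} — 8 in total.

8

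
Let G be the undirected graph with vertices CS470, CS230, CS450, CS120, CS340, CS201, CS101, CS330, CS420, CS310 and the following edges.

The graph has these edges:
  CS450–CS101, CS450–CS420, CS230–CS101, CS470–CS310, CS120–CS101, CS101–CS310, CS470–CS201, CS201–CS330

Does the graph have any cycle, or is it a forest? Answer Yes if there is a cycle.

DFS, tracking each vertex's parent; an edge to a visited non-parent vertex closes a cycle.
Start from CS101:
visit CS101 (parent –)
  visit CS310 (parent CS101)
    visit CS470 (parent CS310)
      visit CS201 (parent CS470)
        CS201–CS470: parent, skip
        visit CS330 (parent CS201)
          CS330–CS201: parent, skip
      CS470–CS310: parent, skip
    CS310–CS101: parent, skip
  visit CS120 (parent CS101)
    CS120–CS101: parent, skip
  visit CS230 (parent CS101)
    CS230–CS101: parent, skip
  visit CS450 (parent CS101)
    visit CS420 (parent CS450)
      CS420–CS450: parent, skip
    CS450–CS101: parent, skip
visit CS340 (parent –)
No non-parent visited neighbor found — the graph is a forest.

No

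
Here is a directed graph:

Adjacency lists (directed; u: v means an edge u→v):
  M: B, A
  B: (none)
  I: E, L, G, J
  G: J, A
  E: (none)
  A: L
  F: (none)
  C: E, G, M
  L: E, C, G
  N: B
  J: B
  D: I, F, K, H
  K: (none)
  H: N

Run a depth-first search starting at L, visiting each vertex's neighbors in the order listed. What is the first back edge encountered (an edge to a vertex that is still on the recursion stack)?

A->L

DFS from L (visiting each vertex's neighbors in the order listed); mark gray on enter, black on exit:
L gray
  E gray
  E black
  C gray
    C→E: E black — skip
    G gray
      J gray
        B gray
        B black
      J black
      A gray
        A→L: L is gray → back edge
First back edge: A → L.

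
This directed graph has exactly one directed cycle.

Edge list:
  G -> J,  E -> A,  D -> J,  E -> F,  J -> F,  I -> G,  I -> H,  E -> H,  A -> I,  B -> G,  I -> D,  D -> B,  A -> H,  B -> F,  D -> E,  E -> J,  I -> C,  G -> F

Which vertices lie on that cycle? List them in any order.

A, D, E, I

DFS with gray/black marking from I:
I gray
  C gray
  C black
  D gray
    J gray
      F gray
      F black
    J black
    B gray
      B→F: F black — skip
      G gray
        G→J: J black — skip
        G→F: F black — skip
      G black
    B black
    E gray
      E→J: J black — skip
      H gray
      H black
      A gray
        A→H: H black — skip
        A→I: I is gray → back edge
Back edge closes the cycle I → D → E → A → I; its vertices are {A, D, E, I}.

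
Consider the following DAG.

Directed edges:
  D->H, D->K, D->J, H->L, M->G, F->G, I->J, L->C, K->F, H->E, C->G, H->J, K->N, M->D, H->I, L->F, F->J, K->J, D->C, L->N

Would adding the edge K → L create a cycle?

Adding K→L creates a cycle iff L can already reach K.
Explore from L: no path reaches K. The graph stays acyclic.

No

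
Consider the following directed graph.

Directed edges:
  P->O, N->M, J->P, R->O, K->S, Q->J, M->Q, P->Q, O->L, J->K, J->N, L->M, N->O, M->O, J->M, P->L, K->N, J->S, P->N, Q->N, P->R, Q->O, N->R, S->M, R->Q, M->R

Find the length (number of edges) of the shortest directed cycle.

For each vertex v, BFS finds the shortest path from v back to v.
The shortest such closed walk is J → P → Q → J, length 3.

3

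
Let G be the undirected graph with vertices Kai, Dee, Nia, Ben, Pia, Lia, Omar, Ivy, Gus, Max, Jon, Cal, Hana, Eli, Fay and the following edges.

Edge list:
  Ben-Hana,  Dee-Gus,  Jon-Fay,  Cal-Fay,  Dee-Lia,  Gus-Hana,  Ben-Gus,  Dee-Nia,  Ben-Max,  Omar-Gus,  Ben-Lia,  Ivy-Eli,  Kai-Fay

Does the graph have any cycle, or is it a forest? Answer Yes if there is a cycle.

DFS, tracking each vertex's parent; an edge to a visited non-parent vertex closes a cycle.
Start from Nia:
visit Nia (parent –)
  visit Dee (parent Nia)
    Dee–Nia: parent, skip
    visit Lia (parent Dee)
      visit Ben (parent Lia)
        visit Hana (parent Ben)
          Hana–Ben: parent, skip
          visit Gus (parent Hana)
            Gus–Hana: parent, skip
            Gus–Ben: Ben visited and ≠ parent → cycle
Cycle: Ben – Hana – Gus – Ben.

Yes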